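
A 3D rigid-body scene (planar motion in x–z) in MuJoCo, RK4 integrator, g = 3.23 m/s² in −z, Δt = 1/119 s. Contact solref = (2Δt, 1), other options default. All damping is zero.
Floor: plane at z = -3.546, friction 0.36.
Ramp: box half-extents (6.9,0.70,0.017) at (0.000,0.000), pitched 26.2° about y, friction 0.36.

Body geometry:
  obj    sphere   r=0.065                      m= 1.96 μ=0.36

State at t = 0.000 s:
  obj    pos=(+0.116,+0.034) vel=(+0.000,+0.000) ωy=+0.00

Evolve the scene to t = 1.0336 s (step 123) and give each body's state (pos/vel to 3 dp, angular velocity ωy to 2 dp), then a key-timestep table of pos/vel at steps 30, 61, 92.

State at t = 1.0336 s:
  obj    pos=(+0.604,-0.206) vel=(+0.945,-0.465) ωy=+16.19

Key-timestep trajectory:
   step    t(s)  obj.x    obj.z    obj.vx   obj.vz 
     30  0.2521   +0.145  +0.020  +0.230  -0.113
     61  0.5126   +0.236  -0.025  +0.469  -0.231
     92  0.7731   +0.389  -0.100  +0.707  -0.348


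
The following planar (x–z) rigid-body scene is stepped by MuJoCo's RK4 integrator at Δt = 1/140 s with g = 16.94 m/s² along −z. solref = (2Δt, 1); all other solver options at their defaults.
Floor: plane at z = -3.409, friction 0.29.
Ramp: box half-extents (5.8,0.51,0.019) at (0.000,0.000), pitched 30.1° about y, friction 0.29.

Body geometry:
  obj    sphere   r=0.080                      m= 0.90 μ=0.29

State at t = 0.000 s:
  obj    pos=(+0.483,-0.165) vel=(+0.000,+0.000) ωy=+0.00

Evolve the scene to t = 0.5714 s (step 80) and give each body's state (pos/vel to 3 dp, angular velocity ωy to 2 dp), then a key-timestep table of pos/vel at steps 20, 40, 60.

State at t = 0.5714 s:
  obj    pos=(+1.340,-0.662) vel=(+3.000,-1.739) ωy=+43.32

Key-timestep trajectory:
   step    t(s)  obj.x    obj.z    obj.vx   obj.vz 
     20  0.1429   +0.537  -0.197  +0.750  -0.435
     40  0.2857   +0.697  -0.290  +1.500  -0.870
     60  0.4286   +0.965  -0.445  +2.250  -1.304


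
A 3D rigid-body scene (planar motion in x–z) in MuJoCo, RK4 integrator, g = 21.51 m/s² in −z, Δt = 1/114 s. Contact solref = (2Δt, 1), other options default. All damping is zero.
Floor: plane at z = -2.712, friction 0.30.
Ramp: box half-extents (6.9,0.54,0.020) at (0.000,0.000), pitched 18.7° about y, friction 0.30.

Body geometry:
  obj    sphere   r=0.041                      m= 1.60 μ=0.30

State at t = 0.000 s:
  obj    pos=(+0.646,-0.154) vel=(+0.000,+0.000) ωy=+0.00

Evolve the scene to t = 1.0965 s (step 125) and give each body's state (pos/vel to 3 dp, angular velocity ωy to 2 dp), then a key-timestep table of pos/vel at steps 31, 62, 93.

State at t = 1.0965 s:
  obj    pos=(+3.450,-1.104) vel=(+5.115,-1.731) ωy=+131.72

Key-timestep trajectory:
   step    t(s)  obj.x    obj.z    obj.vx   obj.vz 
     31  0.2719   +0.818  -0.213  +1.269  -0.429
     62  0.5439   +1.336  -0.388  +2.537  -0.859
     93  0.8158   +2.198  -0.680  +3.806  -1.288


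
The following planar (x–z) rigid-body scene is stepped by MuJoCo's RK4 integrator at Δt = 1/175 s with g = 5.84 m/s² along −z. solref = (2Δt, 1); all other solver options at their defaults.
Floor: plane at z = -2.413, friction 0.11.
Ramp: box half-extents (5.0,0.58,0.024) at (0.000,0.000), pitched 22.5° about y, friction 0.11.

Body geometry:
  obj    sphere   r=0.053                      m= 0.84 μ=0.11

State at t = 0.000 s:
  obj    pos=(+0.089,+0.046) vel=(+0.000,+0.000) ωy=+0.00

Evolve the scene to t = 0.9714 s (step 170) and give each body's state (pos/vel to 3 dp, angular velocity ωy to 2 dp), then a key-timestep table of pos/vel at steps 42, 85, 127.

State at t = 0.9714 s:
  obj    pos=(+0.806,-0.250) vel=(+1.476,-0.603) ωy=+27.17

Key-timestep trajectory:
   step    t(s)  obj.x    obj.z    obj.vx   obj.vz 
     42  0.2400   +0.133  +0.028  +0.366  -0.147
     85  0.4857   +0.269  -0.028  +0.735  -0.313
    127  0.7257   +0.489  -0.119  +1.104  -0.450


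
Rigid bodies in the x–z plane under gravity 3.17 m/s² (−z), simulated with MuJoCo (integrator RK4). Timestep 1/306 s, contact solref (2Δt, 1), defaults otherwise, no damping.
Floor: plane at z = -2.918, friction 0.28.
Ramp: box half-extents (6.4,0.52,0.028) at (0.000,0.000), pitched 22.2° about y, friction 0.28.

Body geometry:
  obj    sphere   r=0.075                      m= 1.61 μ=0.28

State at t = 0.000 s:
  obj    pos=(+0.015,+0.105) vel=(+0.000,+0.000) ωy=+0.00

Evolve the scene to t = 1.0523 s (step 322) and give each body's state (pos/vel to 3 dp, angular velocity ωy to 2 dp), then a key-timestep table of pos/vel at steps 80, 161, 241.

State at t = 1.0523 s:
  obj    pos=(+0.454,-0.074) vel=(+0.834,-0.340) ωy=+12.00

Key-timestep trajectory:
   step    t(s)  obj.x    obj.z    obj.vx   obj.vz 
     80  0.2614   +0.042  +0.094  +0.207  -0.085
    161  0.5261   +0.125  +0.060  +0.417  -0.170
    241  0.7876   +0.261  +0.005  +0.624  -0.255


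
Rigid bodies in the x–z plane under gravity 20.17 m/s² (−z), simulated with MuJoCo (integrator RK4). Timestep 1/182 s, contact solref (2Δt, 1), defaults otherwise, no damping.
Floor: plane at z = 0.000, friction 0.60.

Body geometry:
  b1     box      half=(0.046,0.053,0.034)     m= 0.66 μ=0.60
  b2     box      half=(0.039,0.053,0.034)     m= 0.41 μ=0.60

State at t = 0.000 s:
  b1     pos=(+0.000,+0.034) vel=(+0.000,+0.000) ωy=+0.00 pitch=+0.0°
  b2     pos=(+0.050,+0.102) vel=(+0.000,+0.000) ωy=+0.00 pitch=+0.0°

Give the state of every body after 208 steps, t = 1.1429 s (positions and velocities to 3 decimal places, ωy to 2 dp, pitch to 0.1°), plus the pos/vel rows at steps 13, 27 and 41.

State at t = 1.1429 s:
  b1     pos=(+0.000,+0.034) vel=(+0.000,+0.000) ωy=+0.00 pitch=+0.0°
  b2     pos=(+0.092,+0.039) vel=(+0.000,+0.000) ωy=+0.00 pitch=+90.0°

Key-timestep trajectory:
   step    t(s)  b1.x    b1.z    b1.vx   b1.vz   b2.x    b2.z    b2.vx   b2.vz 
     13  0.0714   +0.000  +0.034  +0.000  +0.001   +0.054  +0.101  +0.121  -0.026
     27  0.1484   +0.000  +0.034  +0.000  +0.000   +0.072  +0.090  +0.356  -0.416
     41  0.2253   +0.000  +0.034  +0.000  +0.000   +0.093  +0.036  -0.062  +0.166


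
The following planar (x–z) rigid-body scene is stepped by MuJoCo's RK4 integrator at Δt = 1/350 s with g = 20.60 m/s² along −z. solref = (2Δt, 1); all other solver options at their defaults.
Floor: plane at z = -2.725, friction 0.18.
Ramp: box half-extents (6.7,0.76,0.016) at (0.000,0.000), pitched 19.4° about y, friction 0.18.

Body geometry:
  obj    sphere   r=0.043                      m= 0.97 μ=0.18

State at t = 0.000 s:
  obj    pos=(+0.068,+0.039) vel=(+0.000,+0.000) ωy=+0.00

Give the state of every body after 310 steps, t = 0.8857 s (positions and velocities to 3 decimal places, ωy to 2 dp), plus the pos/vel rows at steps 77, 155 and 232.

State at t = 0.8857 s:
  obj    pos=(+1.876,-0.598) vel=(+4.083,-1.438) ωy=+100.66

Key-timestep trajectory:
   step    t(s)  obj.x    obj.z    obj.vx   obj.vz 
     77  0.2200   +0.180  -0.001  +1.014  -0.357
    155  0.4429   +0.520  -0.121  +2.042  -0.719
    232  0.6629   +1.081  -0.318  +3.056  -1.076


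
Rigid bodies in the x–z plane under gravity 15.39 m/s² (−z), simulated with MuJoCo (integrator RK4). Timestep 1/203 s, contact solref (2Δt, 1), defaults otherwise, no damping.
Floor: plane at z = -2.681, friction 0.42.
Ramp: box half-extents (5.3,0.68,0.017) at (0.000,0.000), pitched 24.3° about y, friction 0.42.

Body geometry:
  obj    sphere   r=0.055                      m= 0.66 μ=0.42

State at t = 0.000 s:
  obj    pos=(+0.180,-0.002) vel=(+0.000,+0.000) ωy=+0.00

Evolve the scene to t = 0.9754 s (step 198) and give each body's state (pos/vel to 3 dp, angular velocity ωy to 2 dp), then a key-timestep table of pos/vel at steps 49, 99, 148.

State at t = 0.9754 s:
  obj    pos=(+2.141,-0.888) vel=(+4.021,-1.816) ωy=+80.21

Key-timestep trajectory:
   step    t(s)  obj.x    obj.z    obj.vx   obj.vz 
     49  0.2414   +0.300  -0.057  +0.995  -0.449
     99  0.4877   +0.670  -0.224  +2.011  -0.908
    148  0.7291   +1.276  -0.497  +3.006  -1.357


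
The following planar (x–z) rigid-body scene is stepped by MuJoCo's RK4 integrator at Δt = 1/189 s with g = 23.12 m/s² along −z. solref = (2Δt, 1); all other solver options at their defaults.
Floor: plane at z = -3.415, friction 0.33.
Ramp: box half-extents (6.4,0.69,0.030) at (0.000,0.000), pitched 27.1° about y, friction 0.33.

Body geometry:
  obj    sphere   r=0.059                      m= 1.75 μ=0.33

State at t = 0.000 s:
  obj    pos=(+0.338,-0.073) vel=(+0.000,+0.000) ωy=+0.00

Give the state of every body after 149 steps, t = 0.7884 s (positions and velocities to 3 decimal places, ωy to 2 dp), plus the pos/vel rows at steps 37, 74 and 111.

State at t = 0.7884 s:
  obj    pos=(+2.419,-1.138) vel=(+5.280,-2.702) ωy=+100.51

Key-timestep trajectory:
   step    t(s)  obj.x    obj.z    obj.vx   obj.vz 
     37  0.1958   +0.466  -0.139  +1.311  -0.671
     74  0.3915   +0.851  -0.336  +2.622  -1.342
    111  0.5873   +1.493  -0.664  +3.933  -2.013


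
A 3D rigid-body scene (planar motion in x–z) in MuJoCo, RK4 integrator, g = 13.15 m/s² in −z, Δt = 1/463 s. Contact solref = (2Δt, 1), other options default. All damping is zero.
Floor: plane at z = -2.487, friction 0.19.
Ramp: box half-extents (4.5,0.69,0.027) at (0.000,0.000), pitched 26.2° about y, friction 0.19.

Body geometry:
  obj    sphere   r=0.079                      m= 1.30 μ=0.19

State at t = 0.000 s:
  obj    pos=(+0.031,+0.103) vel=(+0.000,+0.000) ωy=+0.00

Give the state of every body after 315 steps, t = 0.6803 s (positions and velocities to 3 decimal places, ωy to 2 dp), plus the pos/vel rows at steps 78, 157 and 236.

State at t = 0.6803 s:
  obj    pos=(+0.892,-0.321) vel=(+2.532,-1.246) ωy=+35.71

Key-timestep trajectory:
   step    t(s)  obj.x    obj.z    obj.vx   obj.vz 
     78  0.1685   +0.084  +0.077  +0.627  -0.309
    157  0.3391   +0.245  -0.002  +1.262  -0.621
    236  0.5097   +0.514  -0.135  +1.897  -0.933


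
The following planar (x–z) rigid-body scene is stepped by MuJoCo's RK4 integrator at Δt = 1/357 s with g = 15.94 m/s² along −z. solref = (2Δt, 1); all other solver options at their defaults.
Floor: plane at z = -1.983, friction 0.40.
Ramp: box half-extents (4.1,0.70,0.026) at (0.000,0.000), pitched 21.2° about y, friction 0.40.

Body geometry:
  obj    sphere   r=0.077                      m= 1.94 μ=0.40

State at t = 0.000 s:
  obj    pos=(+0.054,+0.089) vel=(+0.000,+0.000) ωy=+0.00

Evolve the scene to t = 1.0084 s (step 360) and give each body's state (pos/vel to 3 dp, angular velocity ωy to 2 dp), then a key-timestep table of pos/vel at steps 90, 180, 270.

State at t = 1.0084 s:
  obj    pos=(+2.006,-0.668) vel=(+3.871,-1.501) ωy=+53.92

Key-timestep trajectory:
   step    t(s)  obj.x    obj.z    obj.vx   obj.vz 
     90  0.2521   +0.176  +0.042  +0.968  -0.375
    180  0.5042   +0.542  -0.100  +1.936  -0.751
    270  0.7563   +1.152  -0.336  +2.903  -1.126


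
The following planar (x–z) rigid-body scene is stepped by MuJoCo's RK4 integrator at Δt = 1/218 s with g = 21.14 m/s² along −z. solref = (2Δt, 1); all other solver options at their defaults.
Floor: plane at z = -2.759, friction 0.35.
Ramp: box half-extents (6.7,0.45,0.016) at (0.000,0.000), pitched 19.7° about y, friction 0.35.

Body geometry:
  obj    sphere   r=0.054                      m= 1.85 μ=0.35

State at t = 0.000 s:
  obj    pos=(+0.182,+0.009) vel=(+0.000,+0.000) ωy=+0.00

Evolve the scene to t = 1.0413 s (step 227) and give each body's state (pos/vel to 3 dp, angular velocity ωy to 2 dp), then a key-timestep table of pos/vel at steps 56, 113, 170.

State at t = 1.0413 s:
  obj    pos=(+2.780,-0.921) vel=(+4.990,-1.787) ωy=+98.14

Key-timestep trajectory:
   step    t(s)  obj.x    obj.z    obj.vx   obj.vz 
     56  0.2569   +0.340  -0.047  +1.231  -0.441
    113  0.5183   +0.826  -0.221  +2.484  -0.889
    170  0.7798   +1.639  -0.513  +3.737  -1.338


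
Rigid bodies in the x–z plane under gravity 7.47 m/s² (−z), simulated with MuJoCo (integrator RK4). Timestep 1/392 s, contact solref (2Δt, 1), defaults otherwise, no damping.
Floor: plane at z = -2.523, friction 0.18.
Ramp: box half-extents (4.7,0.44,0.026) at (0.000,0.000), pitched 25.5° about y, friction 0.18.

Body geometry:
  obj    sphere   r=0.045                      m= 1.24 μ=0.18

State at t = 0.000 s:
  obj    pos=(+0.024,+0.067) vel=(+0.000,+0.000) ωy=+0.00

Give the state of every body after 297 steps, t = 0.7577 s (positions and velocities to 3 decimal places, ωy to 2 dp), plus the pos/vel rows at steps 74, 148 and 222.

State at t = 0.7577 s:
  obj    pos=(+0.619,-0.217) vel=(+1.571,-0.749) ωy=+38.67

Key-timestep trajectory:
   step    t(s)  obj.x    obj.z    obj.vx   obj.vz 
     74  0.1888   +0.061  +0.050  +0.391  -0.187
    148  0.3776   +0.172  -0.003  +0.783  -0.373
    222  0.5663   +0.357  -0.091  +1.174  -0.560


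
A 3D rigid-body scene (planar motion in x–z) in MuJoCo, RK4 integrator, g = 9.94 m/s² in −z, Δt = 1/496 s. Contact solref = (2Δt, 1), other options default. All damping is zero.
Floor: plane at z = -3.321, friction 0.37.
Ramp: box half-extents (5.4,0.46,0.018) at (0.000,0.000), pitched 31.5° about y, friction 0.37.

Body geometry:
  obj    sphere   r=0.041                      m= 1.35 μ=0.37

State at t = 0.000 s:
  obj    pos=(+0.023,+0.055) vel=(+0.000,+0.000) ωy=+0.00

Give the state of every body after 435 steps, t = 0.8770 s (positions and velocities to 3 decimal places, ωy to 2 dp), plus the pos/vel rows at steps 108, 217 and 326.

State at t = 0.8770 s:
  obj    pos=(+1.240,-0.690) vel=(+2.774,-1.700) ωy=+79.35

Key-timestep trajectory:
   step    t(s)  obj.x    obj.z    obj.vx   obj.vz 
    108  0.2177   +0.098  +0.009  +0.689  -0.422
    217  0.4375   +0.326  -0.130  +1.384  -0.848
    326  0.6573   +0.706  -0.364  +2.079  -1.274


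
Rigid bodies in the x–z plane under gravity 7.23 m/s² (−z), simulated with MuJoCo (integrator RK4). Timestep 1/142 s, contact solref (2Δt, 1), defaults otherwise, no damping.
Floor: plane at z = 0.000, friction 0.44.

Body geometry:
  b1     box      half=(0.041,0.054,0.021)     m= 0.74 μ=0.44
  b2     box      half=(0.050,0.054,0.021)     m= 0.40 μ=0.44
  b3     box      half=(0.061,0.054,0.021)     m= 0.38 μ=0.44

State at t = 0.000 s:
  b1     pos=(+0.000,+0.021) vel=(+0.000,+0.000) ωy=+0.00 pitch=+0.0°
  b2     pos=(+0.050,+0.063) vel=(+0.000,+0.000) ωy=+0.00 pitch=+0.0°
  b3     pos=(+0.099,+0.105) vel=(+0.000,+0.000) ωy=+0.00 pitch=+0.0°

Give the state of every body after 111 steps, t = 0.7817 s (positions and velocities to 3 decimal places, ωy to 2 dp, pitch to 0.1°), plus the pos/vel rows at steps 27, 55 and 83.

State at t = 0.7817 s:
  b1     pos=(+0.000,+0.021) vel=(+0.000,+0.000) ωy=+0.00 pitch=+0.0°
  b2     pos=(+0.062,+0.050) vel=(+0.000,+0.000) ωy=-0.01 pitch=+45.7°
  b3     pos=(+0.120,+0.056) vel=(+0.000,+0.000) ωy=-0.01 pitch=+41.8°

Key-timestep trajectory:
   step    t(s)  b1.x    b1.z    b1.vx   b1.vz   b2.x    b2.z    b2.vx   b2.vz   b3.x    b3.z    b3.vx   b3.vz 
     27  0.1901   +0.000  +0.021  +0.000  +0.000   +0.065  +0.050  +0.003  +0.072   +0.123  +0.055  -0.004  +0.112
     55  0.3873   +0.000  +0.021  +0.000  +0.000   +0.062  +0.051  +0.000  +0.000   +0.120  +0.056  +0.000  +0.000
     83  0.5845   +0.000  +0.021  +0.000  +0.000   +0.062  +0.051  +0.000  +0.000   +0.120  +0.056  +0.000  +0.000


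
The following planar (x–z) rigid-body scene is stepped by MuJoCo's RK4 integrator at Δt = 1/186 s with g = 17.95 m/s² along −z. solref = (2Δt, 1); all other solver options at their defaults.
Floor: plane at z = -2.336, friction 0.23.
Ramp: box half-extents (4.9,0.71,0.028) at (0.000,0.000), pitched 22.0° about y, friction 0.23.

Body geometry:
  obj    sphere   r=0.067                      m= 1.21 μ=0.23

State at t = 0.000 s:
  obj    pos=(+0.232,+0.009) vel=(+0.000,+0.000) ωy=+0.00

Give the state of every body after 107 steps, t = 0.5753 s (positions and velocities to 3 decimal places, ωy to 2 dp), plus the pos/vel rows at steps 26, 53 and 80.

State at t = 0.5753 s:
  obj    pos=(+0.969,-0.289) vel=(+2.562,-1.035) ωy=+41.23

Key-timestep trajectory:
   step    t(s)  obj.x    obj.z    obj.vx   obj.vz 
     26  0.1398   +0.276  -0.009  +0.623  -0.252
     53  0.2849   +0.413  -0.064  +1.269  -0.513
     80  0.4301   +0.644  -0.158  +1.915  -0.774


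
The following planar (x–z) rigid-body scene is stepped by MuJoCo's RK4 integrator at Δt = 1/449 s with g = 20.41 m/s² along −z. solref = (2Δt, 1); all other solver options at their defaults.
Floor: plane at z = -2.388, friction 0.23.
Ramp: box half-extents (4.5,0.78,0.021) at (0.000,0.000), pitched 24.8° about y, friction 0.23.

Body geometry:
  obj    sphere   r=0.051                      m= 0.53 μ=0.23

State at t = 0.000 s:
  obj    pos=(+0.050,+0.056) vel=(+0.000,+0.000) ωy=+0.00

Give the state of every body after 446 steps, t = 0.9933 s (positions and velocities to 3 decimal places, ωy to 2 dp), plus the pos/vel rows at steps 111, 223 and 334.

State at t = 0.9933 s:
  obj    pos=(+2.789,-1.209) vel=(+5.514,-2.548) ωy=+119.09

Key-timestep trajectory:
   step    t(s)  obj.x    obj.z    obj.vx   obj.vz 
    111  0.2472   +0.220  -0.022  +1.372  -0.634
    223  0.4967   +0.735  -0.260  +2.757  -1.274
    334  0.7439   +1.586  -0.654  +4.129  -1.908


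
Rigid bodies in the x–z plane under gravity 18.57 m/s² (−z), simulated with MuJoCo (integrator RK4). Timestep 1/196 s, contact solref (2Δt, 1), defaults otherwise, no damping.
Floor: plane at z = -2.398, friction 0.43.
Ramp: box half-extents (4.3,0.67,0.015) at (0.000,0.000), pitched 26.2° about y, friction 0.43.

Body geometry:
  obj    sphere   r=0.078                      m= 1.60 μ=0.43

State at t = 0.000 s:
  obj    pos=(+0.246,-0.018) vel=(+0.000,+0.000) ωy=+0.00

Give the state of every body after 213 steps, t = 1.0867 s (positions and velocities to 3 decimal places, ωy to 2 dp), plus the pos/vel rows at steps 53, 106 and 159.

State at t = 1.0867 s:
  obj    pos=(+3.349,-1.544) vel=(+5.710,-2.810) ωy=+81.58

Key-timestep trajectory:
   step    t(s)  obj.x    obj.z    obj.vx   obj.vz 
     53  0.2704   +0.438  -0.112  +1.421  -0.699
    106  0.5408   +1.015  -0.396  +2.842  -1.398
    159  0.8112   +1.975  -0.868  +4.263  -2.097


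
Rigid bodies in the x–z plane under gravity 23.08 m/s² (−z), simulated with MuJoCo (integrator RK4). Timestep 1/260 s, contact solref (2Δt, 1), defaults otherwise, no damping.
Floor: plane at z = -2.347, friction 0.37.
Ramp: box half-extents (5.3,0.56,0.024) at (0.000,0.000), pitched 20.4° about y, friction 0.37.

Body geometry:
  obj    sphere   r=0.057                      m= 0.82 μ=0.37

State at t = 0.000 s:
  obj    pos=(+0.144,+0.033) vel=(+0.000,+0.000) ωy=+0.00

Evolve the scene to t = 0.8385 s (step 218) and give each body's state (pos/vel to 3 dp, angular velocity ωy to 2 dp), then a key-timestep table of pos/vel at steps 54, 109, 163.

State at t = 0.8385 s:
  obj    pos=(+2.037,-0.671) vel=(+4.516,-1.679) ωy=+84.52

Key-timestep trajectory:
   step    t(s)  obj.x    obj.z    obj.vx   obj.vz 
     54  0.2077   +0.260  -0.010  +1.119  -0.416
    109  0.4192   +0.617  -0.143  +2.258  -0.840
    163  0.6269   +1.203  -0.361  +3.377  -1.256


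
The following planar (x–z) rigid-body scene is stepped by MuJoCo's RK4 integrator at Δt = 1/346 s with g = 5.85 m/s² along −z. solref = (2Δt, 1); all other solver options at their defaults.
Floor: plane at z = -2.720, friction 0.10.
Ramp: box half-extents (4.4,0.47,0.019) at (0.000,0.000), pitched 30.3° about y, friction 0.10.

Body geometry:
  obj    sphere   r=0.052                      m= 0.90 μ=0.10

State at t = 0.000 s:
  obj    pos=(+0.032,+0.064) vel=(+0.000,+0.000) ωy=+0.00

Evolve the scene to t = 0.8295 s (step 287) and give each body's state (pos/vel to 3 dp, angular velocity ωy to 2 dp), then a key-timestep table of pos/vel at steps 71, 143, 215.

State at t = 0.8295 s:
  obj    pos=(+0.758,-0.361) vel=(+1.757,-1.014) ωy=+20.19

Key-timestep trajectory:
   step    t(s)  obj.x    obj.z    obj.vx   obj.vz 
     71  0.2052   +0.076  +0.038  +0.433  -0.254
    143  0.4133   +0.212  -0.042  +0.869  -0.518
    215  0.6214   +0.440  -0.175  +1.306  -0.780


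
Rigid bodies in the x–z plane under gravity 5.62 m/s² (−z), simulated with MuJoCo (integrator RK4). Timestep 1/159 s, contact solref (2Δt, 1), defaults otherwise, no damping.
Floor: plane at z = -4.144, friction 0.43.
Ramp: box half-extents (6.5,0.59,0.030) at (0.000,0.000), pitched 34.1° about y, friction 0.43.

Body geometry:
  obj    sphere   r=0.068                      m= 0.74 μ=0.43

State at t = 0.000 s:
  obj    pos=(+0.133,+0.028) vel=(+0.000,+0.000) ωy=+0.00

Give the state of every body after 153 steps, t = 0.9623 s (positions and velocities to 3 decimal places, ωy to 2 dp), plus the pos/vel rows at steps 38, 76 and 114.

State at t = 0.9623 s:
  obj    pos=(+0.996,-0.556) vel=(+1.793,-1.214) ωy=+31.84

Key-timestep trajectory:
   step    t(s)  obj.x    obj.z    obj.vx   obj.vz 
     38  0.2390   +0.186  -0.008  +0.446  -0.302
     76  0.4780   +0.346  -0.116  +0.891  -0.603
    114  0.7170   +0.612  -0.296  +1.336  -0.905


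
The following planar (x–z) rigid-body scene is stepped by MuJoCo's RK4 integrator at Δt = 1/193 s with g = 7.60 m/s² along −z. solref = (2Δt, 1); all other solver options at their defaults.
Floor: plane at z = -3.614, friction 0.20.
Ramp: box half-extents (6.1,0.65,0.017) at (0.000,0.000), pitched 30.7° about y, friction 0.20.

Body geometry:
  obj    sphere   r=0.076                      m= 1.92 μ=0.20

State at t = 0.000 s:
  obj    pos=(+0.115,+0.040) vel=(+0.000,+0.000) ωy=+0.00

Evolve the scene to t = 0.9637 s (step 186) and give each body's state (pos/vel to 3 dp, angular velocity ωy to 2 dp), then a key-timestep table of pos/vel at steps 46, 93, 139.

State at t = 0.9637 s:
  obj    pos=(+1.222,-0.617) vel=(+2.297,-1.364) ωy=+35.13

Key-timestep trajectory:
   step    t(s)  obj.x    obj.z    obj.vx   obj.vz 
     46  0.2383   +0.183  +0.000  +0.568  -0.337
     93  0.4819   +0.392  -0.124  +1.149  -0.682
    139  0.7202   +0.733  -0.327  +1.717  -1.019


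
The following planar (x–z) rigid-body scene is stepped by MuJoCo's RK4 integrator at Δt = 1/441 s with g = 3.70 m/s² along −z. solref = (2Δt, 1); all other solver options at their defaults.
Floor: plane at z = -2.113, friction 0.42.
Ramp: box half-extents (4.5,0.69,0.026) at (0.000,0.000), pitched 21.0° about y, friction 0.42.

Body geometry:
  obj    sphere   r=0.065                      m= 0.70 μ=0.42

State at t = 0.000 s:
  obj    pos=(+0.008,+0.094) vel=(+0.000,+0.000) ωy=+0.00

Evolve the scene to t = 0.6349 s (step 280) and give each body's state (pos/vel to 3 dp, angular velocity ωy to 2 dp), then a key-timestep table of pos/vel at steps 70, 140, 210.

State at t = 0.6349 s:
  obj    pos=(+0.186,+0.026) vel=(+0.561,-0.216) ωy=+9.25

Key-timestep trajectory:
   step    t(s)  obj.x    obj.z    obj.vx   obj.vz 
     70  0.1587   +0.019  +0.090  +0.140  -0.054
    140  0.3175   +0.053  +0.077  +0.281  -0.108
    210  0.4762   +0.108  +0.056  +0.421  -0.162


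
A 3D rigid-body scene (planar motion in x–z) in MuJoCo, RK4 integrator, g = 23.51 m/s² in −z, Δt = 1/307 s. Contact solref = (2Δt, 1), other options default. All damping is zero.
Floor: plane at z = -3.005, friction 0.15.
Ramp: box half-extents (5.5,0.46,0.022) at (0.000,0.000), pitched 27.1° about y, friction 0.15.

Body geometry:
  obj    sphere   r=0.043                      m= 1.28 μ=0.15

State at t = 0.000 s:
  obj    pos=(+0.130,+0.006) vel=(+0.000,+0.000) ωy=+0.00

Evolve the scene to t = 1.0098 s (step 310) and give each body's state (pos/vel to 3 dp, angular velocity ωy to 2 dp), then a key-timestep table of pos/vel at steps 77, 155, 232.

State at t = 1.0098 s:
  obj    pos=(+3.603,-1.770) vel=(+6.877,-3.519) ωy=+179.60

Key-timestep trajectory:
   step    t(s)  obj.x    obj.z    obj.vx   obj.vz 
     77  0.2508   +0.345  -0.103  +1.708  -0.874
    155  0.5049   +0.998  -0.438  +3.439  -1.760
    232  0.7557   +2.075  -0.989  +5.147  -2.634


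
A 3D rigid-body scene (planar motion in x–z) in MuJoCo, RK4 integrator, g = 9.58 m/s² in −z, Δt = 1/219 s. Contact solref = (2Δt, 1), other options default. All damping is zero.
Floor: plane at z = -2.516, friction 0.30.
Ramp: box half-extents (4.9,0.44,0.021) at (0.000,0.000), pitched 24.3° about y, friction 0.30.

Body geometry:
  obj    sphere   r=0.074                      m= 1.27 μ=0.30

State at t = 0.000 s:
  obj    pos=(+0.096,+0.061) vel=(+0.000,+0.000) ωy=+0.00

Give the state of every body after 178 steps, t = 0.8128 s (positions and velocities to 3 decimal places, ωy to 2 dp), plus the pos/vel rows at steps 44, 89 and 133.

State at t = 0.8128 s:
  obj    pos=(+0.944,-0.322) vel=(+2.086,-0.942) ωy=+30.92

Key-timestep trajectory:
   step    t(s)  obj.x    obj.z    obj.vx   obj.vz 
     44  0.2009   +0.148  +0.037  +0.516  -0.233
     89  0.4064   +0.308  -0.035  +1.043  -0.471
    133  0.6073   +0.569  -0.153  +1.559  -0.704


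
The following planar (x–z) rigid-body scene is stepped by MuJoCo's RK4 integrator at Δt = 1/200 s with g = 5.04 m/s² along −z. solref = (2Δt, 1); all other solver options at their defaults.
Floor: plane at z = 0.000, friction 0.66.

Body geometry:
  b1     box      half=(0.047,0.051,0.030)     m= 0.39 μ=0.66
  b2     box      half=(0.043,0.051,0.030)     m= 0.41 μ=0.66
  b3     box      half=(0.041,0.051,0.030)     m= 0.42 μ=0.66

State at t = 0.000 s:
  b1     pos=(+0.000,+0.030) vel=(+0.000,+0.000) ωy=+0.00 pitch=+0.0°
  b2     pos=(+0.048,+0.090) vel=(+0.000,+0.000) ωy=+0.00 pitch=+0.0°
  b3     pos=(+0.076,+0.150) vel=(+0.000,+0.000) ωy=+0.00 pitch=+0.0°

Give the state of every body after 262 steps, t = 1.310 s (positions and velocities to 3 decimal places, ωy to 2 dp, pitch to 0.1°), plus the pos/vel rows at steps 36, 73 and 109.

State at t = 1.310 s:
  b1     pos=(+0.000,+0.030) vel=(+0.000,+0.000) ωy=+0.00 pitch=+0.0°
  b2     pos=(+0.086,+0.043) vel=(+0.000,+0.000) ωy=+0.00 pitch=+90.0°
  b3     pos=(+0.246,+0.030) vel=(+0.000,+0.000) ωy=+0.00 pitch=+180.0°

Key-timestep trajectory:
   step    t(s)  b1.x    b1.z    b1.vx   b1.vz   b2.x    b2.z    b2.vx   b2.vz   b3.x    b3.z    b3.vx   b3.vz 
     36  0.1800   +0.000  +0.030  +0.000  +0.000   +0.055  +0.089  +0.087  -0.024   +0.097  +0.140  +0.246  -0.150
     73  0.3650   +0.000  +0.030  +0.000  +0.000   +0.081  +0.057  +0.165  -0.498   +0.156  +0.049  +0.342  -0.929
    109  0.5450   +0.000  +0.030  +0.000  +0.000   +0.086  +0.043  +0.000  +0.000   +0.216  +0.049  +0.288  -0.073


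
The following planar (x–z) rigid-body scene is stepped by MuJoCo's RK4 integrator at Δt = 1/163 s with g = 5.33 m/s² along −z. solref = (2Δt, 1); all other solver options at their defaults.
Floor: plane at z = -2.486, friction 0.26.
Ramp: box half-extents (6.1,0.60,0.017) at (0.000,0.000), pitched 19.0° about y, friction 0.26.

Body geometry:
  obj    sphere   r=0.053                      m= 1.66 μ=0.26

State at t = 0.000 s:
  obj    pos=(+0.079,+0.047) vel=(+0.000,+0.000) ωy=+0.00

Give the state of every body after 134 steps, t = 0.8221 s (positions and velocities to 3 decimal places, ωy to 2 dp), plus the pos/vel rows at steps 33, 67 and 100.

State at t = 0.8221 s:
  obj    pos=(+0.475,-0.090) vel=(+0.964,-0.332) ωy=+19.22

Key-timestep trajectory:
   step    t(s)  obj.x    obj.z    obj.vx   obj.vz 
     33  0.2025   +0.103  +0.039  +0.237  -0.082
     67  0.4110   +0.178  +0.013  +0.482  -0.166
    100  0.6135   +0.300  -0.029  +0.719  -0.248


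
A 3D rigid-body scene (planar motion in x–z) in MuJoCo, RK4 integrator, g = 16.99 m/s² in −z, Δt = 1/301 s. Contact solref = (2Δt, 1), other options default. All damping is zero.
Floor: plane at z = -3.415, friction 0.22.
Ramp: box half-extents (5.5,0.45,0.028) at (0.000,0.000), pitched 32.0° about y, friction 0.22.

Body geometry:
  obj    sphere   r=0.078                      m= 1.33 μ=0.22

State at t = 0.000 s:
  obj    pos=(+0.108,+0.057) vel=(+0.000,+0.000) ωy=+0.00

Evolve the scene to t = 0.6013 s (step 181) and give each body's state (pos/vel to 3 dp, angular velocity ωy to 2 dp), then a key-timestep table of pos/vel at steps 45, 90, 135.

State at t = 0.6013 s:
  obj    pos=(+1.094,-0.559) vel=(+3.280,-2.049) ωy=+49.56

Key-timestep trajectory:
   step    t(s)  obj.x    obj.z    obj.vx   obj.vz 
     45  0.1495   +0.169  +0.019  +0.816  -0.510
     90  0.2990   +0.352  -0.095  +1.631  -1.019
    135  0.4485   +0.657  -0.285  +2.446  -1.529


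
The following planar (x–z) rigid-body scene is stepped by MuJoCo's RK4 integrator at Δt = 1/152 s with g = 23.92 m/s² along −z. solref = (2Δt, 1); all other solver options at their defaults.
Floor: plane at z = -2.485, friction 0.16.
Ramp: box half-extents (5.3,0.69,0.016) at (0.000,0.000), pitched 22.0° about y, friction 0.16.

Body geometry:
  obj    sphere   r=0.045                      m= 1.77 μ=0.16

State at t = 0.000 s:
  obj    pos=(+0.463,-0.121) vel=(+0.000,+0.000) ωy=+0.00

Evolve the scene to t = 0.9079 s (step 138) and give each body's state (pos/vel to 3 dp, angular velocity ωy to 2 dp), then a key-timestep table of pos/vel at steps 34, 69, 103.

State at t = 0.9079 s:
  obj    pos=(+2.909,-1.110) vel=(+5.388,-2.177) ωy=+129.08

Key-timestep trajectory:
   step    t(s)  obj.x    obj.z    obj.vx   obj.vz 
     34  0.2237   +0.612  -0.181  +1.328  -0.536
     69  0.4539   +1.075  -0.368  +2.694  -1.089
    103  0.6776   +1.826  -0.672  +4.022  -1.625


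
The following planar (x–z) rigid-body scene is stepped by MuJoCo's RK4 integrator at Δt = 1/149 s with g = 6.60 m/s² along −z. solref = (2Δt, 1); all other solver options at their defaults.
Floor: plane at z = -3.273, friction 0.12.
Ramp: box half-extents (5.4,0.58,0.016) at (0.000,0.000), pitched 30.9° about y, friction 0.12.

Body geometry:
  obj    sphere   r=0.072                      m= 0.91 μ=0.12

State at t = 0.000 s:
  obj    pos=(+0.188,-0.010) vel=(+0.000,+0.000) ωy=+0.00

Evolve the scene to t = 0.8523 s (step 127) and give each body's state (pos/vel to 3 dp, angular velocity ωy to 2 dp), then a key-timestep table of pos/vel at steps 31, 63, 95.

State at t = 0.8523 s:
  obj    pos=(+1.033,-0.516) vel=(+1.976,-1.199) ωy=+20.05

Key-timestep trajectory:
   step    t(s)  obj.x    obj.z    obj.vx   obj.vz 
     31  0.2081   +0.238  -0.040  +0.491  -0.274
     63  0.4228   +0.396  -0.134  +0.980  -0.594
     95  0.6376   +0.661  -0.293  +1.473  -0.909


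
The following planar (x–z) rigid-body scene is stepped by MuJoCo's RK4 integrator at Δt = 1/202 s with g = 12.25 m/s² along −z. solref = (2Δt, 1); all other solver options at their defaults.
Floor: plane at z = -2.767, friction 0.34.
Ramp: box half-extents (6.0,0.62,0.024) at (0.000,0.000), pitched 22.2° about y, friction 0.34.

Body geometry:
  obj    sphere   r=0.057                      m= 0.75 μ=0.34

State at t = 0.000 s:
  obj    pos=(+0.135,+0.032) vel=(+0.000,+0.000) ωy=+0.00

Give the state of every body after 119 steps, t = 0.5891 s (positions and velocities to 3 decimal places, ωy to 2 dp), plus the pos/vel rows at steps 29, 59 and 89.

State at t = 0.5891 s:
  obj    pos=(+0.666,-0.184) vel=(+1.803,-0.736) ωy=+34.16

Key-timestep trajectory:
   step    t(s)  obj.x    obj.z    obj.vx   obj.vz 
     29  0.1436   +0.167  +0.019  +0.440  -0.179
     59  0.2921   +0.266  -0.021  +0.894  -0.365
     89  0.4406   +0.432  -0.089  +1.349  -0.550


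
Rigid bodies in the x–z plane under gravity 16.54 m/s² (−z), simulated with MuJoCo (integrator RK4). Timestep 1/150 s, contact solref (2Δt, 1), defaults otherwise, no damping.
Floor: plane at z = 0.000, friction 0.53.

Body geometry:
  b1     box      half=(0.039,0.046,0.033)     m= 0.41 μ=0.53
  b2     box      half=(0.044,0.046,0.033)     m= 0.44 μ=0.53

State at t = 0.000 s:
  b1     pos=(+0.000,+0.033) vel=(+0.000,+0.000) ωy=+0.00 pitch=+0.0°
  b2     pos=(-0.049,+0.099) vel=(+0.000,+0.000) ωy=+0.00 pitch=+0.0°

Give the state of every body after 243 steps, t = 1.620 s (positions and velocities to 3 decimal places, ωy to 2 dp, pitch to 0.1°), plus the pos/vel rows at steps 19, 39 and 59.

State at t = 1.620 s:
  b1     pos=(+0.000,+0.033) vel=(+0.000,+0.000) ωy=+0.00 pitch=+0.0°
  b2     pos=(-0.093,+0.044) vel=(+0.000,+0.000) ωy=+0.00 pitch=-90.0°

Key-timestep trajectory:
   step    t(s)  b1.x    b1.z    b1.vx   b1.vz   b2.x    b2.z    b2.vx   b2.vz 
     19  0.1267   +0.000  +0.033  +0.000  +0.000   -0.071  +0.081  -0.311  -0.536
     39  0.2600   +0.000  +0.033  +0.000  +0.000   -0.109  +0.052  -0.043  +0.020
     59  0.3933   +0.000  +0.033  +0.000  +0.000   -0.089  +0.045  -0.008  +0.060


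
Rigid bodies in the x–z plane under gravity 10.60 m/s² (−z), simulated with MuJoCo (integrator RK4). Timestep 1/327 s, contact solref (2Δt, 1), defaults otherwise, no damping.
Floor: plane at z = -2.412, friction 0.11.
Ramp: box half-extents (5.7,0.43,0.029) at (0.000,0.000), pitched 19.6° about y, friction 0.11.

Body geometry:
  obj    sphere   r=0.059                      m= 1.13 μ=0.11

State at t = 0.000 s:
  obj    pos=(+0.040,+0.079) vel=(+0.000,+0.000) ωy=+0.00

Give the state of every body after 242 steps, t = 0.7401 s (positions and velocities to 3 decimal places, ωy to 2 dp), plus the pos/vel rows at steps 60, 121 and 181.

State at t = 0.7401 s:
  obj    pos=(+0.695,-0.154) vel=(+1.771,-0.631) ωy=+31.85

Key-timestep trajectory:
   step    t(s)  obj.x    obj.z    obj.vx   obj.vz 
     60  0.1835   +0.080  +0.065  +0.439  -0.156
    121  0.3700   +0.204  +0.021  +0.886  -0.315
    181  0.5535   +0.407  -0.051  +1.325  -0.472


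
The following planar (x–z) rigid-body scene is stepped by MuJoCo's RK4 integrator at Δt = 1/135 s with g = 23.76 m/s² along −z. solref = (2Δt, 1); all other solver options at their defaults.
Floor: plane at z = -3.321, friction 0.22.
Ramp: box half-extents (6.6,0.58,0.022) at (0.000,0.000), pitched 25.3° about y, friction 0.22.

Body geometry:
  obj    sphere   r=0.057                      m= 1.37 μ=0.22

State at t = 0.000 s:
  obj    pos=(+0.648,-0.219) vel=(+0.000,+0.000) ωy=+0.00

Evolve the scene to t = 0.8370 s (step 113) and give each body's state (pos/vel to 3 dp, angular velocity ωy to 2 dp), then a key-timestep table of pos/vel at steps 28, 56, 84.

State at t = 0.8370 s:
  obj    pos=(+2.946,-1.305) vel=(+5.489,-2.595) ωy=+106.47

Key-timestep trajectory:
   step    t(s)  obj.x    obj.z    obj.vx   obj.vz 
     28  0.2074   +0.789  -0.286  +1.361  -0.643
     56  0.4148   +1.212  -0.486  +2.721  -1.286
     84  0.6222   +1.918  -0.819  +4.081  -1.929


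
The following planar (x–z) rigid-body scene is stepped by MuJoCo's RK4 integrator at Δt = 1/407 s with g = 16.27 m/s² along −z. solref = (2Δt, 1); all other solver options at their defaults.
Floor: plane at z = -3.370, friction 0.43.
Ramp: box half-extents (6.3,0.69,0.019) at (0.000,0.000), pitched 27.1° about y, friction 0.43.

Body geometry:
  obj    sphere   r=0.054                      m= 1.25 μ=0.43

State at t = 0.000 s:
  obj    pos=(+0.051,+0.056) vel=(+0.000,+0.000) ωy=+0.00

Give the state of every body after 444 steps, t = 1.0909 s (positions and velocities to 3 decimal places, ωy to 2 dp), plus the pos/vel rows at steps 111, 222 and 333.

State at t = 1.0909 s:
  obj    pos=(+2.855,-1.379) vel=(+5.141,-2.631) ωy=+106.94

Key-timestep trajectory:
   step    t(s)  obj.x    obj.z    obj.vx   obj.vz 
    111  0.2727   +0.226  -0.034  +1.285  -0.658
    222  0.5455   +0.752  -0.303  +2.571  -1.316
    333  0.8182   +1.629  -0.751  +3.856  -1.973


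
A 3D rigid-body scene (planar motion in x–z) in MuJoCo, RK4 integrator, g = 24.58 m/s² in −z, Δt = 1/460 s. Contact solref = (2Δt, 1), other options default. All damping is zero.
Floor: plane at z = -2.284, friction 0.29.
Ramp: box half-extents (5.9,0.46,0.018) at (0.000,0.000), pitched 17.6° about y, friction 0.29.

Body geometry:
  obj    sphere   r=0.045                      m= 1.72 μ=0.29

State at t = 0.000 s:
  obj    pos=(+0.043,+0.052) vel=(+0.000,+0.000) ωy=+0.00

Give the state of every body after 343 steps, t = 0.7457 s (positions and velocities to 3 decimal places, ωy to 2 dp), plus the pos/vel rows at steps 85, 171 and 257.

State at t = 0.7457 s:
  obj    pos=(+1.450,-0.394) vel=(+3.773,-1.197) ωy=+87.96

Key-timestep trajectory:
   step    t(s)  obj.x    obj.z    obj.vx   obj.vz 
     85  0.1848   +0.130  +0.025  +0.935  -0.297
    171  0.3717   +0.393  -0.059  +1.881  -0.597
    257  0.5587   +0.833  -0.198  +2.827  -0.897


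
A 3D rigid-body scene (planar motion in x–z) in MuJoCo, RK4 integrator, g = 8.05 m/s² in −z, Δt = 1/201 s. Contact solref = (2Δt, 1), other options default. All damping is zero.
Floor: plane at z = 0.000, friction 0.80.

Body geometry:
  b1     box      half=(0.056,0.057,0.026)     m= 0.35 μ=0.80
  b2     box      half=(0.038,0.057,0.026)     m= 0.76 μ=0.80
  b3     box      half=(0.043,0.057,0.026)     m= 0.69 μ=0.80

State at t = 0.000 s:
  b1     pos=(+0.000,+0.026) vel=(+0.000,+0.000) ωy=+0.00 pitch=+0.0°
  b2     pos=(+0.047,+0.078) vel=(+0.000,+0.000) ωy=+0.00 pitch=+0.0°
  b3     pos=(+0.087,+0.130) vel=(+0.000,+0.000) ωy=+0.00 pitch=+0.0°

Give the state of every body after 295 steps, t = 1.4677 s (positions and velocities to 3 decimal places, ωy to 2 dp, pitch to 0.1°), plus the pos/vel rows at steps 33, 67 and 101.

State at t = 1.4677 s:
  b1     pos=(+0.000,+0.026) vel=(+0.000,+0.000) ωy=+0.00 pitch=+0.0°
  b2     pos=(+0.086,+0.038) vel=(+0.000,+0.000) ωy=+0.00 pitch=+90.0°
  b3     pos=(+0.241,+0.026) vel=(+0.000,+0.000) ωy=+0.00 pitch=+180.0°

Key-timestep trajectory:
   step    t(s)  b1.x    b1.z    b1.vx   b1.vz   b2.x    b2.z    b2.vx   b2.vz   b3.x    b3.z    b3.vx   b3.vz 
     33  0.1642   +0.000  +0.026  -0.001  +0.000   +0.055  +0.079  +0.116  +0.006   +0.109  +0.117  +0.281  -0.239
     67  0.3333   +0.000  +0.026  +0.000  +0.000   +0.089  +0.039  +0.189  -0.626   +0.172  +0.043  +0.439  -0.124
    101  0.5025   +0.000  +0.026  +0.000  +0.000   +0.086  +0.038  +0.000  +0.000   +0.214  +0.047  +0.279  -0.114


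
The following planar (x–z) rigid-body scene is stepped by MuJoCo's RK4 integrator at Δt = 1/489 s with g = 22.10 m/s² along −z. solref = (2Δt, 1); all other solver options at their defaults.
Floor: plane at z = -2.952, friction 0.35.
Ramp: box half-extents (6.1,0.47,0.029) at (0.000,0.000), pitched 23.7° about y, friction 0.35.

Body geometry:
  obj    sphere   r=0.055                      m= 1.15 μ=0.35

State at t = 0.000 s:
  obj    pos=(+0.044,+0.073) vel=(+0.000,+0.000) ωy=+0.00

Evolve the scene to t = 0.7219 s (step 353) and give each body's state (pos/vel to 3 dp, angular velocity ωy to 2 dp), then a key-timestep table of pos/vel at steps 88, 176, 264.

State at t = 0.7219 s:
  obj    pos=(+1.558,-0.592) vel=(+4.194,-1.841) ωy=+83.27

Key-timestep trajectory:
   step    t(s)  obj.x    obj.z    obj.vx   obj.vz 
     88  0.1800   +0.138  +0.031  +1.046  -0.459
    176  0.3599   +0.420  -0.093  +2.091  -0.918
    264  0.5399   +0.891  -0.299  +3.137  -1.377


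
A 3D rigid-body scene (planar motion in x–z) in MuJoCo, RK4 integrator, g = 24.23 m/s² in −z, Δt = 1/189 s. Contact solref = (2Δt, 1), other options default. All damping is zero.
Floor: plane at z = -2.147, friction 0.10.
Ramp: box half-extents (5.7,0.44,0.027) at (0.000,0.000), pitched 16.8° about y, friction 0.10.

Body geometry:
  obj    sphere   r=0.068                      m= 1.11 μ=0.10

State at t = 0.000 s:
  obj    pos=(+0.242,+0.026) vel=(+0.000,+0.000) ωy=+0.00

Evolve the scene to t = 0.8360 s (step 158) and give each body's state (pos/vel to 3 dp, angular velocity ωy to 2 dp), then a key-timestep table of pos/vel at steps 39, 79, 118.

State at t = 0.8360 s:
  obj    pos=(+1.916,-0.479) vel=(+4.004,-1.209) ωy=+61.48

Key-timestep trajectory:
   step    t(s)  obj.x    obj.z    obj.vx   obj.vz 
     39  0.2063   +0.344  -0.005  +0.989  -0.299
     79  0.4180   +0.661  -0.100  +2.002  -0.605
    118  0.6243   +1.176  -0.256  +2.990  -0.903
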